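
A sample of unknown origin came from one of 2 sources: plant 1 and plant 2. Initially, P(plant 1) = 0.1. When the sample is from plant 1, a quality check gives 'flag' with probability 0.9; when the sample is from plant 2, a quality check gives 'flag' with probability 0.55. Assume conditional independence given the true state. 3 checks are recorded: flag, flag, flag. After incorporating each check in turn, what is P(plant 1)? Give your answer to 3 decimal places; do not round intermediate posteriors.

0.327

Apply Bayes' rule sequentially, carrying P(plant 1) forward.
After 'flag': P(plant 1) = 0.9·0.1000 / (0.9·0.1000 + 0.55·0.9000) ≈ 0.1538
After 'flag': P(plant 1) = 0.9·0.1538 / (0.9·0.1538 + 0.55·0.8462) ≈ 0.2293
After 'flag': P(plant 1) = 0.9·0.2293 / (0.9·0.2293 + 0.55·0.7707) ≈ 0.3274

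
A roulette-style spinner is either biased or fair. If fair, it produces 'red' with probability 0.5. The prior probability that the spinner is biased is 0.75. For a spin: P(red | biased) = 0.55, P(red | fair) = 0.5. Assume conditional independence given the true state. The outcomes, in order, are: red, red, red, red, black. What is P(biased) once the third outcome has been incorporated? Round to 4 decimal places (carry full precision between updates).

0.7997

Apply Bayes' rule sequentially, carrying P(biased) forward.
After 'red': P(biased) = 0.55·0.7500 / (0.55·0.7500 + 0.5·0.2500) ≈ 0.7674
After 'red': P(biased) = 0.55·0.7674 / (0.55·0.7674 + 0.5·0.2326) ≈ 0.7840
After 'red': P(biased) = 0.55·0.7840 / (0.55·0.7840 + 0.5·0.2160) ≈ 0.7997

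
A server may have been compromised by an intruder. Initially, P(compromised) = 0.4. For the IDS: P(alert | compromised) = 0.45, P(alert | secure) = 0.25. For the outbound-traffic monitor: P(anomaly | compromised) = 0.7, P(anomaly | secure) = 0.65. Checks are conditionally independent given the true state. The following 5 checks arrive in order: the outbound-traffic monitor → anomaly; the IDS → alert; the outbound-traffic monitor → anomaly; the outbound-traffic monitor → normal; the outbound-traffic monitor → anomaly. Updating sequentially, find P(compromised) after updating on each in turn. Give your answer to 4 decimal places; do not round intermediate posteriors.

0.5623

Each posterior becomes the prior for the next update.
After the outbound-traffic monitor='anomaly': P(compromised) = 0.7·0.4000 / (0.7·0.4000 + 0.65·0.6000) ≈ 0.4179
After the IDS='alert': P(compromised) = 0.45·0.4179 / (0.45·0.4179 + 0.25·0.5821) ≈ 0.5638
After the outbound-traffic monitor='anomaly': P(compromised) = 0.7·0.5638 / (0.7·0.5638 + 0.65·0.4362) ≈ 0.5819
After the outbound-traffic monitor='normal': P(compromised) = 0.3·0.5819 / (0.3·0.5819 + 0.35·0.4181) ≈ 0.5440
After the outbound-traffic monitor='anomaly': P(compromised) = 0.7·0.5440 / (0.7·0.5440 + 0.65·0.4560) ≈ 0.5623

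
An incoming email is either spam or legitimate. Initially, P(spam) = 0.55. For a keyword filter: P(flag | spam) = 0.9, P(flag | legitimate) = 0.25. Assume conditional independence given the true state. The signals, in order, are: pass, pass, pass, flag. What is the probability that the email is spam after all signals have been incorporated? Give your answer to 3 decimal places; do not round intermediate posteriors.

After 'pass': P(spam) = 0.1·0.5500 / (0.1·0.5500 + 0.75·0.4500) ≈ 0.1401
After 'pass': P(spam) = 0.1·0.1401 / (0.1·0.1401 + 0.75·0.8599) ≈ 0.0213
After 'pass': P(spam) = 0.1·0.0213 / (0.1·0.0213 + 0.75·0.9787) ≈ 0.0029
After 'flag': P(spam) = 0.9·0.0029 / (0.9·0.0029 + 0.25·0.9971) ≈ 0.0103

0.010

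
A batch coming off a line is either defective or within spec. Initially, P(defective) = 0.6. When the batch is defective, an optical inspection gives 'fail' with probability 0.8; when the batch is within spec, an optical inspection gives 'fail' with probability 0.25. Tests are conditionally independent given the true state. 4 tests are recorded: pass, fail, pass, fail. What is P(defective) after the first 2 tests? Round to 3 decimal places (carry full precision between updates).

After 'pass': P(defective) = 0.2·0.6000 / (0.2·0.6000 + 0.75·0.4000) ≈ 0.2857
After 'fail': P(defective) = 0.8·0.2857 / (0.8·0.2857 + 0.25·0.7143) ≈ 0.5614

0.561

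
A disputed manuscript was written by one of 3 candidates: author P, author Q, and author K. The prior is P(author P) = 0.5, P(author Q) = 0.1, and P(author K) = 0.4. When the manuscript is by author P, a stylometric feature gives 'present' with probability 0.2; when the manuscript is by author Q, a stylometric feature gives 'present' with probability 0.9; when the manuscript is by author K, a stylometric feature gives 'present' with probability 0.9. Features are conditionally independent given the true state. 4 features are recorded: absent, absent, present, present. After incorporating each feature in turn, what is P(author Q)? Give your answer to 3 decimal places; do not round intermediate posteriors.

Apply Bayes' rule sequentially, carrying P(author Q) forward.
After 'absent': normaliser = 0.8·0.5000 + 0.1·0.1000 + 0.1·0.4000; P(author P) ≈ 0.8889, P(author Q) ≈ 0.0222, P(author K) ≈ 0.0889
After 'absent': normaliser = 0.8·0.8889 + 0.1·0.0222 + 0.1·0.0889; P(author P) ≈ 0.9846, P(author Q) ≈ 0.0031, P(author K) ≈ 0.0123
After 'present': normaliser = 0.2·0.9846 + 0.9·0.0031 + 0.9·0.0123; P(author P) ≈ 0.9343, P(author Q) ≈ 0.0131, P(author K) ≈ 0.0526
After 'present': normaliser = 0.2·0.9343 + 0.9·0.0131 + 0.9·0.0526; P(author P) ≈ 0.7596, P(author Q) ≈ 0.0481, P(author K) ≈ 0.1923

0.048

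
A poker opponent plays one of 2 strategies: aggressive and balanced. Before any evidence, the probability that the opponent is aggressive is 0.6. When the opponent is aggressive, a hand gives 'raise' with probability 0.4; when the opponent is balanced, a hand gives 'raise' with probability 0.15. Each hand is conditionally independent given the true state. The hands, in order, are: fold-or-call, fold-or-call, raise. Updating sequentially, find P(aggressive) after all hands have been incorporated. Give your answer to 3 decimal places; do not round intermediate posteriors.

Apply Bayes' rule sequentially, carrying P(aggressive) forward.
After 'fold-or-call': P(aggressive) = 0.6·0.6000 / (0.6·0.6000 + 0.85·0.4000) ≈ 0.5143
After 'fold-or-call': P(aggressive) = 0.6·0.5143 / (0.6·0.5143 + 0.85·0.4857) ≈ 0.4277
After 'raise': P(aggressive) = 0.4·0.4277 / (0.4·0.4277 + 0.15·0.5723) ≈ 0.6659

0.666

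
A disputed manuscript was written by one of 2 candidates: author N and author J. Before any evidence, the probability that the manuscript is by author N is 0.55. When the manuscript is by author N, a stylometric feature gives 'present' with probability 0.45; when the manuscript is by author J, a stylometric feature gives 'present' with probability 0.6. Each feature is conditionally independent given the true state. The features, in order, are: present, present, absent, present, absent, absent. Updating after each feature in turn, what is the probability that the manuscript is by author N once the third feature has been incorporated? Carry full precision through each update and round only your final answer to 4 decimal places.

0.4859

Apply Bayes' rule sequentially, carrying P(author N) forward.
After 'present': P(author N) = 0.45·0.5500 / (0.45·0.5500 + 0.6·0.4500) ≈ 0.4783
After 'present': P(author N) = 0.45·0.4783 / (0.45·0.4783 + 0.6·0.5217) ≈ 0.4074
After 'absent': P(author N) = 0.55·0.4074 / (0.55·0.4074 + 0.4·0.5926) ≈ 0.4859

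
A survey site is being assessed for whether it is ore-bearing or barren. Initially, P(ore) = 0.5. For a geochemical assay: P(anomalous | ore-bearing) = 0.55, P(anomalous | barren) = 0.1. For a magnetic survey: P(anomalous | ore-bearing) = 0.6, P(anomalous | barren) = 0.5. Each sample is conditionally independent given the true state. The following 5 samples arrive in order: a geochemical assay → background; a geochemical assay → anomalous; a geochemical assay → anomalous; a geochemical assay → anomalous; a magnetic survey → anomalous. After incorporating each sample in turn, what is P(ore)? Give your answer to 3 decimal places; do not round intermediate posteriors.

0.990

After a geochemical assay='background': P(ore) = 0.45·0.5000 / (0.45·0.5000 + 0.9·0.5000) ≈ 0.3333
After a geochemical assay='anomalous': P(ore) = 0.55·0.3333 / (0.55·0.3333 + 0.1·0.6667) ≈ 0.7333
After a geochemical assay='anomalous': P(ore) = 0.55·0.7333 / (0.55·0.7333 + 0.1·0.2667) ≈ 0.9380
After a geochemical assay='anomalous': P(ore) = 0.55·0.9380 / (0.55·0.9380 + 0.1·0.0620) ≈ 0.9881
After a magnetic survey='anomalous': P(ore) = 0.6·0.9881 / (0.6·0.9881 + 0.5·0.0119) ≈ 0.9901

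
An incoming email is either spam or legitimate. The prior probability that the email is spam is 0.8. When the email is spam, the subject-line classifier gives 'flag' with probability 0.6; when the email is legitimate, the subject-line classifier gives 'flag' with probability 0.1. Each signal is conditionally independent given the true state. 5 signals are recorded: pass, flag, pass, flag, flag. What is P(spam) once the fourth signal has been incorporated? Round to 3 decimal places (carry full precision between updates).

After 'pass': P(spam) = 0.4·0.8000 / (0.4·0.8000 + 0.9·0.2000) ≈ 0.6400
After 'flag': P(spam) = 0.6·0.6400 / (0.6·0.6400 + 0.1·0.3600) ≈ 0.9143
After 'pass': P(spam) = 0.4·0.9143 / (0.4·0.9143 + 0.9·0.0857) ≈ 0.8258
After 'flag': P(spam) = 0.6·0.8258 / (0.6·0.8258 + 0.1·0.1742) ≈ 0.9660

0.966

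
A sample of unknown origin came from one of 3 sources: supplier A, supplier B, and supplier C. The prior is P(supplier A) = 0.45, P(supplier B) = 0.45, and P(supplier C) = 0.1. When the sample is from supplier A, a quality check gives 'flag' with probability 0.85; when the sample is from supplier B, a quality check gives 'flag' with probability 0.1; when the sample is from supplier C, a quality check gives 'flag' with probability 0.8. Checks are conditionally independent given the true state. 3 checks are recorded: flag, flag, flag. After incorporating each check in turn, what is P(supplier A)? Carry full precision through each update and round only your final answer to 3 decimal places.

After 'flag': normaliser = 0.85·0.4500 + 0.1·0.4500 + 0.8·0.1000; P(supplier A) ≈ 0.7537, P(supplier B) ≈ 0.0887, P(supplier C) ≈ 0.1576
After 'flag': normaliser = 0.85·0.7537 + 0.1·0.0887 + 0.8·0.1576; P(supplier A) ≈ 0.8260, P(supplier B) ≈ 0.0114, P(supplier C) ≈ 0.1626
After 'flag': normaliser = 0.85·0.8260 + 0.1·0.0114 + 0.8·0.1626; P(supplier A) ≈ 0.8425, P(supplier B) ≈ 0.0014, P(supplier C) ≈ 0.1561

0.843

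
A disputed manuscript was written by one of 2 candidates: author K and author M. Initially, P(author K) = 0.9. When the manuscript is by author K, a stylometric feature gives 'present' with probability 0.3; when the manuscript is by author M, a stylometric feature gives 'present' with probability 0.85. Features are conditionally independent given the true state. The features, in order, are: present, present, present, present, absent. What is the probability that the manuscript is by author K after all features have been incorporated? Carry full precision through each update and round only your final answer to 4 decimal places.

After 'present': P(author K) = 0.3·0.9000 / (0.3·0.9000 + 0.85·0.1000) ≈ 0.7606
After 'present': P(author K) = 0.3·0.7606 / (0.3·0.7606 + 0.85·0.2394) ≈ 0.5285
After 'present': P(author K) = 0.3·0.5285 / (0.3·0.5285 + 0.85·0.4715) ≈ 0.2835
After 'present': P(author K) = 0.3·0.2835 / (0.3·0.2835 + 0.85·0.7165) ≈ 0.1225
After 'absent': P(author K) = 0.7·0.1225 / (0.7·0.1225 + 0.15·0.8775) ≈ 0.3946

0.3946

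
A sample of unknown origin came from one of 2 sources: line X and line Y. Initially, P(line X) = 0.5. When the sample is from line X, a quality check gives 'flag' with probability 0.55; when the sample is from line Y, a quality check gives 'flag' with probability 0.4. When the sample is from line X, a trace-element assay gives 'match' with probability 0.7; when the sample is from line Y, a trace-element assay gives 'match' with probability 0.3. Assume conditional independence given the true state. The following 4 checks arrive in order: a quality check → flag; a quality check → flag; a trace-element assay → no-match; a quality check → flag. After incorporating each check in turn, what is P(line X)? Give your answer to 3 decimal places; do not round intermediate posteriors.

0.527

Each posterior becomes the prior for the next update.
After a quality check='flag': P(line X) = 0.55·0.5000 / (0.55·0.5000 + 0.4·0.5000) ≈ 0.5789
After a quality check='flag': P(line X) = 0.55·0.5789 / (0.55·0.5789 + 0.4·0.4211) ≈ 0.6541
After a trace-element assay='no-match': P(line X) = 0.3·0.6541 / (0.3·0.6541 + 0.7·0.3459) ≈ 0.4476
After a quality check='flag': P(line X) = 0.55·0.4476 / (0.55·0.4476 + 0.4·0.5524) ≈ 0.5270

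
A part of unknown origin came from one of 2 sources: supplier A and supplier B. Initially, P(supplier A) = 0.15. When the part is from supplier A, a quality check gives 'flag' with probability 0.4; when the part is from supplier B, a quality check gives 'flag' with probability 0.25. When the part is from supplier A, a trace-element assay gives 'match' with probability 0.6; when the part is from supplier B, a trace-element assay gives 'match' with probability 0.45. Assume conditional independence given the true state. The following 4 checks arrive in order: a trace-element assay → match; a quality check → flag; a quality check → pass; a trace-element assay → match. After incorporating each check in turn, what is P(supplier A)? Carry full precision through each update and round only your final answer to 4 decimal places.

0.2865

After a trace-element assay='match': P(supplier A) = 0.6·0.1500 / (0.6·0.1500 + 0.45·0.8500) ≈ 0.1905
After a quality check='flag': P(supplier A) = 0.4·0.1905 / (0.4·0.1905 + 0.25·0.8095) ≈ 0.2735
After a quality check='pass': P(supplier A) = 0.6·0.2735 / (0.6·0.2735 + 0.75·0.7265) ≈ 0.2315
After a trace-element assay='match': P(supplier A) = 0.6·0.2315 / (0.6·0.2315 + 0.45·0.7685) ≈ 0.2865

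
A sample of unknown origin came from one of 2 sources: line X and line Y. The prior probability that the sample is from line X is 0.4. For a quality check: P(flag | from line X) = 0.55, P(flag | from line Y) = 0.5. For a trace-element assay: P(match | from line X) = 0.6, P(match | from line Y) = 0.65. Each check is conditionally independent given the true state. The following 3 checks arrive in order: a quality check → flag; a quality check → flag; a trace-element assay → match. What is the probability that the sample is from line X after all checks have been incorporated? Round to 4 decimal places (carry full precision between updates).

0.4268

Each posterior becomes the prior for the next update.
After a quality check='flag': P(line X) = 0.55·0.4000 / (0.55·0.4000 + 0.5·0.6000) ≈ 0.4231
After a quality check='flag': P(line X) = 0.55·0.4231 / (0.55·0.4231 + 0.5·0.5769) ≈ 0.4465
After a trace-element assay='match': P(line X) = 0.6·0.4465 / (0.6·0.4465 + 0.65·0.5535) ≈ 0.4268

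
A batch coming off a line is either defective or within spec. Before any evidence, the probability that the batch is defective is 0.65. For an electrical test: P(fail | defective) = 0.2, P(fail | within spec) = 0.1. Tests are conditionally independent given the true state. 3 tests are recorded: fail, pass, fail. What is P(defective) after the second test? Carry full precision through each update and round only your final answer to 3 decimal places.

After 'fail': P(defective) = 0.2·0.6500 / (0.2·0.6500 + 0.1·0.3500) ≈ 0.7879
After 'pass': P(defective) = 0.8·0.7879 / (0.8·0.7879 + 0.9·0.2121) ≈ 0.7675

0.768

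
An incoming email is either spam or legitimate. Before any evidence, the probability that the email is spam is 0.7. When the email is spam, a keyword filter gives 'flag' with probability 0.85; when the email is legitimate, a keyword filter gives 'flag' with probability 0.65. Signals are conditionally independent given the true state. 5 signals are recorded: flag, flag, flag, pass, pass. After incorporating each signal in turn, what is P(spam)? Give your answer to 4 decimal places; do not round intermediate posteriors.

0.4894

After 'flag': P(spam) = 0.85·0.7000 / (0.85·0.7000 + 0.65·0.3000) ≈ 0.7532
After 'flag': P(spam) = 0.85·0.7532 / (0.85·0.7532 + 0.65·0.2468) ≈ 0.7996
After 'flag': P(spam) = 0.85·0.7996 / (0.85·0.7996 + 0.65·0.2004) ≈ 0.8392
After 'pass': P(spam) = 0.15·0.8392 / (0.15·0.8392 + 0.35·0.1608) ≈ 0.6910
After 'pass': P(spam) = 0.15·0.6910 / (0.15·0.6910 + 0.35·0.3090) ≈ 0.4894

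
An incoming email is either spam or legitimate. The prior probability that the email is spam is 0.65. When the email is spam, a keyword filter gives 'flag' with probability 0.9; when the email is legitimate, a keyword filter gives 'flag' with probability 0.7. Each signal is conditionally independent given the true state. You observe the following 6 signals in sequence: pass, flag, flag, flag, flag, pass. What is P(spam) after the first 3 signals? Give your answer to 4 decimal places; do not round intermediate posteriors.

After 'pass': P(spam) = 0.1·0.6500 / (0.1·0.6500 + 0.3·0.3500) ≈ 0.3824
After 'flag': P(spam) = 0.9·0.3824 / (0.9·0.3824 + 0.7·0.6176) ≈ 0.4432
After 'flag': P(spam) = 0.9·0.4432 / (0.9·0.4432 + 0.7·0.5568) ≈ 0.5058

0.5058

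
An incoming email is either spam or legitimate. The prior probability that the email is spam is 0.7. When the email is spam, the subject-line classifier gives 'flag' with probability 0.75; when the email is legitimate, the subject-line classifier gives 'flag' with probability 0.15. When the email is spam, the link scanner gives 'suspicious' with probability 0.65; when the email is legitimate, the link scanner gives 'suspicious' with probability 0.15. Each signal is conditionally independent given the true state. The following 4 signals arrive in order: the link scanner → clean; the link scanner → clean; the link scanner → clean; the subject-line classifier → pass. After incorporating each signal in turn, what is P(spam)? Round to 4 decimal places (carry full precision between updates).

0.0457

After the link scanner='clean': P(spam) = 0.35·0.7000 / (0.35·0.7000 + 0.85·0.3000) ≈ 0.4900
After the link scanner='clean': P(spam) = 0.35·0.4900 / (0.35·0.4900 + 0.85·0.5100) ≈ 0.2835
After the link scanner='clean': P(spam) = 0.35·0.2835 / (0.35·0.2835 + 0.85·0.7165) ≈ 0.1401
After the subject-line classifier='pass': P(spam) = 0.25·0.1401 / (0.25·0.1401 + 0.85·0.8599) ≈ 0.0457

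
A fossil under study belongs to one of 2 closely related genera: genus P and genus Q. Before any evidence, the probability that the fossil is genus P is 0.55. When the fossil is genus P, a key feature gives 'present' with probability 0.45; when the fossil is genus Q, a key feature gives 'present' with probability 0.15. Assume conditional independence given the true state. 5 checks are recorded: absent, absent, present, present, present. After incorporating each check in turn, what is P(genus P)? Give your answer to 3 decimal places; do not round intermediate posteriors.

After 'absent': P(genus P) = 0.55·0.5500 / (0.55·0.5500 + 0.85·0.4500) ≈ 0.4416
After 'absent': P(genus P) = 0.55·0.4416 / (0.55·0.4416 + 0.85·0.5584) ≈ 0.3385
After 'present': P(genus P) = 0.45·0.3385 / (0.45·0.3385 + 0.15·0.6615) ≈ 0.6056
After 'present': P(genus P) = 0.45·0.6056 / (0.45·0.6056 + 0.15·0.3944) ≈ 0.8216
After 'present': P(genus P) = 0.45·0.8216 / (0.45·0.8216 + 0.15·0.1784) ≈ 0.9325

0.933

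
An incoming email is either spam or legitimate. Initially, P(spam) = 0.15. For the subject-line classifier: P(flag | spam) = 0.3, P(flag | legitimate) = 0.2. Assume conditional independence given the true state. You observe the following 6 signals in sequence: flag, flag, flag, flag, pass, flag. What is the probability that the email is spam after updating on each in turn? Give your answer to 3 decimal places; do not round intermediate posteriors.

Apply Bayes' rule sequentially, carrying P(spam) forward.
After 'flag': P(spam) = 0.3·0.1500 / (0.3·0.1500 + 0.2·0.8500) ≈ 0.2093
After 'flag': P(spam) = 0.3·0.2093 / (0.3·0.2093 + 0.2·0.7907) ≈ 0.2842
After 'flag': P(spam) = 0.3·0.2842 / (0.3·0.2842 + 0.2·0.7158) ≈ 0.3733
After 'flag': P(spam) = 0.3·0.3733 / (0.3·0.3733 + 0.2·0.6267) ≈ 0.4718
After 'pass': P(spam) = 0.7·0.4718 / (0.7·0.4718 + 0.8·0.5282) ≈ 0.4387
After 'flag': P(spam) = 0.3·0.4387 / (0.3·0.4387 + 0.2·0.5613) ≈ 0.5397

0.540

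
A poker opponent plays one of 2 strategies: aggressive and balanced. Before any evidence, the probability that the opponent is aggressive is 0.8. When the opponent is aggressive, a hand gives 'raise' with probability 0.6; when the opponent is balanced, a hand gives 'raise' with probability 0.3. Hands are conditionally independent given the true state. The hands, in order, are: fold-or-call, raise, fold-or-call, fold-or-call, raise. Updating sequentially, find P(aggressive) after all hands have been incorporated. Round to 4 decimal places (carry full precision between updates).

After 'fold-or-call': P(aggressive) = 0.4·0.8000 / (0.4·0.8000 + 0.7·0.2000) ≈ 0.6957
After 'raise': P(aggressive) = 0.6·0.6957 / (0.6·0.6957 + 0.3·0.3043) ≈ 0.8205
After 'fold-or-call': P(aggressive) = 0.4·0.8205 / (0.4·0.8205 + 0.7·0.1795) ≈ 0.7232
After 'fold-or-call': P(aggressive) = 0.4·0.7232 / (0.4·0.7232 + 0.7·0.2768) ≈ 0.5988
After 'raise': P(aggressive) = 0.6·0.5988 / (0.6·0.5988 + 0.3·0.4012) ≈ 0.7491

0.7491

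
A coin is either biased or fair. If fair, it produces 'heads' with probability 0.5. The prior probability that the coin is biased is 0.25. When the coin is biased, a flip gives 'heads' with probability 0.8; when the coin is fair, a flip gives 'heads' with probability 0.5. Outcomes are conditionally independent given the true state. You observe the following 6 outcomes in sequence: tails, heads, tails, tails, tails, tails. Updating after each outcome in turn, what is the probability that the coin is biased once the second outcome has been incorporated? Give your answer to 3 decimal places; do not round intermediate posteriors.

Each posterior becomes the prior for the next update.
After 'tails': P(biased) = 0.2·0.2500 / (0.2·0.2500 + 0.5·0.7500) ≈ 0.1176
After 'heads': P(biased) = 0.8·0.1176 / (0.8·0.1176 + 0.5·0.8824) ≈ 0.1758

0.176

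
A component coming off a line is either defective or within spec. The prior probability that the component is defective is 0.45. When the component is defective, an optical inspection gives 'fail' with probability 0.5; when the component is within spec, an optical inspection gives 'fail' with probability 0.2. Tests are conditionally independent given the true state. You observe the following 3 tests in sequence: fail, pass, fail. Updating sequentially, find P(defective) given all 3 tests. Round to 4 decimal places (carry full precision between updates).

Apply Bayes' rule sequentially, carrying P(defective) forward.
After 'fail': P(defective) = 0.5·0.4500 / (0.5·0.4500 + 0.2·0.5500) ≈ 0.6716
After 'pass': P(defective) = 0.5·0.6716 / (0.5·0.6716 + 0.8·0.3284) ≈ 0.5611
After 'fail': P(defective) = 0.5·0.5611 / (0.5·0.5611 + 0.2·0.4389) ≈ 0.7617

0.7617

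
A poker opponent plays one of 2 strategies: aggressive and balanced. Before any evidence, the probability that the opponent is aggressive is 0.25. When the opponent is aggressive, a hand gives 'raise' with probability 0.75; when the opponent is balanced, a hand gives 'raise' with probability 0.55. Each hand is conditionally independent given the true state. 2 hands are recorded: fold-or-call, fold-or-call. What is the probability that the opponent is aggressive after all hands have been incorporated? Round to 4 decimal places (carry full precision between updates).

After 'fold-or-call': P(aggressive) = 0.25·0.2500 / (0.25·0.2500 + 0.45·0.7500) ≈ 0.1562
After 'fold-or-call': P(aggressive) = 0.25·0.1562 / (0.25·0.1562 + 0.45·0.8438) ≈ 0.0933

0.0933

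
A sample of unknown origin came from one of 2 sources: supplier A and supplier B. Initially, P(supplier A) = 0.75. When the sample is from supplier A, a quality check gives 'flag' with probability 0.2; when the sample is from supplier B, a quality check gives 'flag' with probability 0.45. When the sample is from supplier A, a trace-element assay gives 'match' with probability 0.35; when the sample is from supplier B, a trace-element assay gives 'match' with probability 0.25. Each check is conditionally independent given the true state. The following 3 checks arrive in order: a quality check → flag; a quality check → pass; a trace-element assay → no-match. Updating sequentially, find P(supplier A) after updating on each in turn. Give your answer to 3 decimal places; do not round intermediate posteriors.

After a quality check='flag': P(supplier A) = 0.2·0.7500 / (0.2·0.7500 + 0.45·0.2500) ≈ 0.5714
After a quality check='pass': P(supplier A) = 0.8·0.5714 / (0.8·0.5714 + 0.55·0.4286) ≈ 0.6598
After a trace-element assay='no-match': P(supplier A) = 0.65·0.6598 / (0.65·0.6598 + 0.75·0.3402) ≈ 0.6270

0.627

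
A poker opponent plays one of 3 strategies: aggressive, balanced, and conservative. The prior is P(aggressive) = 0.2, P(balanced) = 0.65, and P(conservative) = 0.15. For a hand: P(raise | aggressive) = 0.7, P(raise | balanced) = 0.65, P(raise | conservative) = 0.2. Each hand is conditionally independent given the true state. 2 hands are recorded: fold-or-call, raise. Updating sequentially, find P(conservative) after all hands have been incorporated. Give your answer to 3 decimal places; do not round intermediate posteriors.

0.112

Apply Bayes' rule sequentially, carrying P(conservative) forward.
After 'fold-or-call': normaliser = 0.3·0.2000 + 0.35·0.6500 + 0.8·0.1500; P(aggressive) ≈ 0.1472, P(balanced) ≈ 0.5583, P(conservative) ≈ 0.2945
After 'raise': normaliser = 0.7·0.1472 + 0.65·0.5583 + 0.2·0.2945; P(aggressive) ≈ 0.1964, P(balanced) ≈ 0.6914, P(conservative) ≈ 0.1122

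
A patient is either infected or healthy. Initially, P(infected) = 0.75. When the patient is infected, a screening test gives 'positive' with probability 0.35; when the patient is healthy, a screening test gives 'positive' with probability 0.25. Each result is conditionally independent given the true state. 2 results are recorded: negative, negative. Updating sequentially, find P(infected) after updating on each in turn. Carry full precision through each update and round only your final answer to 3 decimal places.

After 'negative': P(infected) = 0.65·0.7500 / (0.65·0.7500 + 0.75·0.2500) ≈ 0.7222
After 'negative': P(infected) = 0.65·0.7222 / (0.65·0.7222 + 0.75·0.2778) ≈ 0.6926

0.693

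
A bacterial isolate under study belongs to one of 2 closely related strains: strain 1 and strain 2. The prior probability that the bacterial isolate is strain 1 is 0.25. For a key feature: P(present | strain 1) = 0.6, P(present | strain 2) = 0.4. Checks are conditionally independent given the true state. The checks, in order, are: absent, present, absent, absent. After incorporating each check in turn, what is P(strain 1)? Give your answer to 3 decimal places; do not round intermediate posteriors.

0.129

Each posterior becomes the prior for the next update.
After 'absent': P(strain 1) = 0.4·0.2500 / (0.4·0.2500 + 0.6·0.7500) ≈ 0.1818
After 'present': P(strain 1) = 0.6·0.1818 / (0.6·0.1818 + 0.4·0.8182) ≈ 0.2500
After 'absent': P(strain 1) = 0.4·0.2500 / (0.4·0.2500 + 0.6·0.7500) ≈ 0.1818
After 'absent': P(strain 1) = 0.4·0.1818 / (0.4·0.1818 + 0.6·0.8182) ≈ 0.1290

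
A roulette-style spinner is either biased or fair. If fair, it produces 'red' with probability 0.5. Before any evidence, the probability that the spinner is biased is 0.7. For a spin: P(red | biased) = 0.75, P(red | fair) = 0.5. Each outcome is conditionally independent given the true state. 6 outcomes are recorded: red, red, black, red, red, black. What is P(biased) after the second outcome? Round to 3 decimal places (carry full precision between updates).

0.840

After 'red': P(biased) = 0.75·0.7000 / (0.75·0.7000 + 0.5·0.3000) ≈ 0.7778
After 'red': P(biased) = 0.75·0.7778 / (0.75·0.7778 + 0.5·0.2222) ≈ 0.8400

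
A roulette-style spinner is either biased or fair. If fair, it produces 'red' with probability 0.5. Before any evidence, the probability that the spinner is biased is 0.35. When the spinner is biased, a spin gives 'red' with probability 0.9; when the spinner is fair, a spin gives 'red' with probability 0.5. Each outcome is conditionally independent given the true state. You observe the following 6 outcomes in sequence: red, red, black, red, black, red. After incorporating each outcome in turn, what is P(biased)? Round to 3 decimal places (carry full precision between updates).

After 'red': P(biased) = 0.9·0.3500 / (0.9·0.3500 + 0.5·0.6500) ≈ 0.4922
After 'red': P(biased) = 0.9·0.4922 / (0.9·0.4922 + 0.5·0.5078) ≈ 0.6357
After 'black': P(biased) = 0.1·0.6357 / (0.1·0.6357 + 0.5·0.3643) ≈ 0.2587
After 'red': P(biased) = 0.9·0.2587 / (0.9·0.2587 + 0.5·0.7413) ≈ 0.3858
After 'black': P(biased) = 0.1·0.3858 / (0.1·0.3858 + 0.5·0.6142) ≈ 0.1116
After 'red': P(biased) = 0.9·0.1116 / (0.9·0.1116 + 0.5·0.8884) ≈ 0.1844

0.184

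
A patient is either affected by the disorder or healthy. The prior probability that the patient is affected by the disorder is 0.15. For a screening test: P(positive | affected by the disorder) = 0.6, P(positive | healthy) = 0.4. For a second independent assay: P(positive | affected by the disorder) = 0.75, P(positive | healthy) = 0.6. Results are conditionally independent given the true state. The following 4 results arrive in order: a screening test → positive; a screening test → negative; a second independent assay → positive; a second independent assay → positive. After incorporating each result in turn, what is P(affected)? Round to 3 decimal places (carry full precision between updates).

0.216

After a screening test='positive': P(affected) = 0.6·0.1500 / (0.6·0.1500 + 0.4·0.8500) ≈ 0.2093
After a screening test='negative': P(affected) = 0.4·0.2093 / (0.4·0.2093 + 0.6·0.7907) ≈ 0.1500
After a second independent assay='positive': P(affected) = 0.75·0.1500 / (0.75·0.1500 + 0.6·0.8500) ≈ 0.1807
After a second independent assay='positive': P(affected) = 0.75·0.1807 / (0.75·0.1807 + 0.6·0.8193) ≈ 0.2161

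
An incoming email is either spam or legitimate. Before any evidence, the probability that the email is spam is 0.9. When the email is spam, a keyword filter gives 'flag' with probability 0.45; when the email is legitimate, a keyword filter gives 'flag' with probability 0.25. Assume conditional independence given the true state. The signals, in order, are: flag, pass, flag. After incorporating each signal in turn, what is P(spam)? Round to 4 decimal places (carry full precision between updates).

0.9553

After 'flag': P(spam) = 0.45·0.9000 / (0.45·0.9000 + 0.25·0.1000) ≈ 0.9419
After 'pass': P(spam) = 0.55·0.9419 / (0.55·0.9419 + 0.75·0.0581) ≈ 0.9224
After 'flag': P(spam) = 0.45·0.9224 / (0.45·0.9224 + 0.25·0.0776) ≈ 0.9553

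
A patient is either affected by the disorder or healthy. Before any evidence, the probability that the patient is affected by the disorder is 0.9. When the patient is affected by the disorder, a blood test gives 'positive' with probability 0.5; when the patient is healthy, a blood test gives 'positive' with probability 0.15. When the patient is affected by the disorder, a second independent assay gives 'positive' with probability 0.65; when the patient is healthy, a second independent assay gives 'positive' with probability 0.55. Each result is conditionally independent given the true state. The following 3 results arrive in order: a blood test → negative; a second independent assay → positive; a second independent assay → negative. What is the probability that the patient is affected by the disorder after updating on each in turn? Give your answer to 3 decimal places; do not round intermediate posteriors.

0.830

After a blood test='negative': P(affected) = 0.5·0.9000 / (0.5·0.9000 + 0.85·0.1000) ≈ 0.8411
After a second independent assay='positive': P(affected) = 0.65·0.8411 / (0.65·0.8411 + 0.55·0.1589) ≈ 0.8622
After a second independent assay='negative': P(affected) = 0.35·0.8622 / (0.35·0.8622 + 0.45·0.1378) ≈ 0.8295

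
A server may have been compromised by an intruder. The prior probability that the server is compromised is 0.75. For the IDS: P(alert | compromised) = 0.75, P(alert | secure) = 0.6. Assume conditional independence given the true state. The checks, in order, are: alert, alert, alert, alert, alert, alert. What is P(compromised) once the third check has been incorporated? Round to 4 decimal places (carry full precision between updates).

0.8542

Each posterior becomes the prior for the next update.
After 'alert': P(compromised) = 0.75·0.7500 / (0.75·0.7500 + 0.6·0.2500) ≈ 0.7895
After 'alert': P(compromised) = 0.75·0.7895 / (0.75·0.7895 + 0.6·0.2105) ≈ 0.8242
After 'alert': P(compromised) = 0.75·0.8242 / (0.75·0.8242 + 0.6·0.1758) ≈ 0.8542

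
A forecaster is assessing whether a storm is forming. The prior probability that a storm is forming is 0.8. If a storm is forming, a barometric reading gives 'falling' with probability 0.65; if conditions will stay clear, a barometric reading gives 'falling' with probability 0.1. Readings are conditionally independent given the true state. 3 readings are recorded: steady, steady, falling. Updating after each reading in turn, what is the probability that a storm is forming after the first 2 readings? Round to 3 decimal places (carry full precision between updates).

0.377

After 'steady': P(storm) = 0.35·0.8000 / (0.35·0.8000 + 0.9·0.2000) ≈ 0.6087
After 'steady': P(storm) = 0.35·0.6087 / (0.35·0.6087 + 0.9·0.3913) ≈ 0.3769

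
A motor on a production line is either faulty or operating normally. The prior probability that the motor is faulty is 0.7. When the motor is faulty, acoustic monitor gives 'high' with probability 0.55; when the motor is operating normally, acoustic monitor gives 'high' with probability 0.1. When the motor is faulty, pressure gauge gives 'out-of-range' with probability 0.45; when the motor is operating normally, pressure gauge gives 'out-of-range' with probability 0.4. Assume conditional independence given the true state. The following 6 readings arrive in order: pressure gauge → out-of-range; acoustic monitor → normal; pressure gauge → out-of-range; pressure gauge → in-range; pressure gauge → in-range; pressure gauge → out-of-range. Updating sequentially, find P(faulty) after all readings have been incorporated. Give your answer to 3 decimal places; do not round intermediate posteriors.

After pressure gauge='out-of-range': P(faulty) = 0.45·0.7000 / (0.45·0.7000 + 0.4·0.3000) ≈ 0.7241
After acoustic monitor='normal': P(faulty) = 0.45·0.7241 / (0.45·0.7241 + 0.9·0.2759) ≈ 0.5676
After pressure gauge='out-of-range': P(faulty) = 0.45·0.5676 / (0.45·0.5676 + 0.4·0.4324) ≈ 0.5962
After pressure gauge='in-range': P(faulty) = 0.55·0.5962 / (0.55·0.5962 + 0.6·0.4038) ≈ 0.5751
After pressure gauge='in-range': P(faulty) = 0.55·0.5751 / (0.55·0.5751 + 0.6·0.4249) ≈ 0.5537
After pressure gauge='out-of-range': P(faulty) = 0.45·0.5537 / (0.45·0.5537 + 0.4·0.4463) ≈ 0.5826

0.583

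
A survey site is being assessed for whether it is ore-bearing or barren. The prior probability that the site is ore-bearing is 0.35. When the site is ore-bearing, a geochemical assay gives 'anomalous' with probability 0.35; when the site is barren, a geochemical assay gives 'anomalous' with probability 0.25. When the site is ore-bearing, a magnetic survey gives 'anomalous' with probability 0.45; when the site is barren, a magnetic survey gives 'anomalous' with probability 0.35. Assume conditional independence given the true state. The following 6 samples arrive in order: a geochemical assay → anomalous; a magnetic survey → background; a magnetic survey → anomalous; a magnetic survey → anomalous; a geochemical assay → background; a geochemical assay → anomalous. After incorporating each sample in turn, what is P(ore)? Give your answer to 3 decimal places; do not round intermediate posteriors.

0.561

After a geochemical assay='anomalous': P(ore) = 0.35·0.3500 / (0.35·0.3500 + 0.25·0.6500) ≈ 0.4298
After a magnetic survey='background': P(ore) = 0.55·0.4298 / (0.55·0.4298 + 0.65·0.5702) ≈ 0.3895
After a magnetic survey='anomalous': P(ore) = 0.45·0.3895 / (0.45·0.3895 + 0.35·0.6105) ≈ 0.4506
After a magnetic survey='anomalous': P(ore) = 0.45·0.4506 / (0.45·0.4506 + 0.35·0.5494) ≈ 0.5132
After a geochemical assay='background': P(ore) = 0.65·0.5132 / (0.65·0.5132 + 0.75·0.4868) ≈ 0.4775
After a geochemical assay='anomalous': P(ore) = 0.35·0.4775 / (0.35·0.4775 + 0.25·0.5225) ≈ 0.5613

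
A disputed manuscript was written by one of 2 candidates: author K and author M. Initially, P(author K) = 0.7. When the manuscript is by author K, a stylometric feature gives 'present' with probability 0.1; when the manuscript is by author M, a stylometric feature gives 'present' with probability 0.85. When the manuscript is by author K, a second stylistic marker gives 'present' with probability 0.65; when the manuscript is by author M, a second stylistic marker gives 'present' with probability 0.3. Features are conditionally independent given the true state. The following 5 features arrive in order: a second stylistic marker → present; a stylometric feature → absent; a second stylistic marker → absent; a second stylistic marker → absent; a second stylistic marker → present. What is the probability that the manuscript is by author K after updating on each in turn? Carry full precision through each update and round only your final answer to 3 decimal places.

0.943

After a second stylistic marker='present': P(author K) = 0.65·0.7000 / (0.65·0.7000 + 0.3·0.3000) ≈ 0.8349
After a stylometric feature='absent': P(author K) = 0.9·0.8349 / (0.9·0.8349 + 0.15·0.1651) ≈ 0.9681
After a second stylistic marker='absent': P(author K) = 0.35·0.9681 / (0.35·0.9681 + 0.7·0.0319) ≈ 0.9381
After a second stylistic marker='absent': P(author K) = 0.35·0.9381 / (0.35·0.9381 + 0.7·0.0619) ≈ 0.8835
After a second stylistic marker='present': P(author K) = 0.65·0.8835 / (0.65·0.8835 + 0.3·0.1165) ≈ 0.9426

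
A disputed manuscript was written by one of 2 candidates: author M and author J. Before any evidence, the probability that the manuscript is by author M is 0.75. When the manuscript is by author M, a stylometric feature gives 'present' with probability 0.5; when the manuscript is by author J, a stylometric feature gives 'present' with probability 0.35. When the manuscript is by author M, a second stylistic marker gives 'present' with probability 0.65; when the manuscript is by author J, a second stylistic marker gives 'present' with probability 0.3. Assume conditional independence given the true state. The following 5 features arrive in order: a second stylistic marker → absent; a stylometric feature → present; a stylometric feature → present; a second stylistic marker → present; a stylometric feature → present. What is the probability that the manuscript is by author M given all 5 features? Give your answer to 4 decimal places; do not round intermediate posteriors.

Apply Bayes' rule sequentially, carrying P(author M) forward.
After a second stylistic marker='absent': P(author M) = 0.35·0.7500 / (0.35·0.7500 + 0.7·0.2500) ≈ 0.6000
After a stylometric feature='present': P(author M) = 0.5·0.6000 / (0.5·0.6000 + 0.35·0.4000) ≈ 0.6818
After a stylometric feature='present': P(author M) = 0.5·0.6818 / (0.5·0.6818 + 0.35·0.3182) ≈ 0.7538
After a second stylistic marker='present': P(author M) = 0.65·0.7538 / (0.65·0.7538 + 0.3·0.2462) ≈ 0.8690
After a stylometric feature='present': P(author M) = 0.5·0.8690 / (0.5·0.8690 + 0.35·0.1310) ≈ 0.9045

0.9045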